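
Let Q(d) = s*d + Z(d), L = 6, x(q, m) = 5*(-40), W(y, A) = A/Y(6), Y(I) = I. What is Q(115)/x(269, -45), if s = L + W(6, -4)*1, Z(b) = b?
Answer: -437/120 ≈ -3.6417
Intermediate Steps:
W(y, A) = A/6
x(q, m) = -200
s = 16/3 (s = 6 + ((⅙)*(-4))*1 = 6 - ⅔*1 = 6 - ⅔ = 16/3 ≈ 5.3333)
Q(d) = 19*d/3 (Q(d) = 16*d/3 + d = 19*d/3)
Q(115)/x(269, -45) = ((19/3)*115)/(-200) = (2185/3)*(-1/200) = -437/120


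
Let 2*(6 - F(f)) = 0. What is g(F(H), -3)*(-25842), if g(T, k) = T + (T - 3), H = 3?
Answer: -232578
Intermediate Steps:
F(f) = 6 (F(f) = 6 - ½*0 = 6 + 0 = 6)
g(T, k) = -3 + 2*T (g(T, k) = T + (-3 + T) = -3 + 2*T)
g(F(H), -3)*(-25842) = (-3 + 2*6)*(-25842) = (-3 + 12)*(-25842) = 9*(-25842) = -232578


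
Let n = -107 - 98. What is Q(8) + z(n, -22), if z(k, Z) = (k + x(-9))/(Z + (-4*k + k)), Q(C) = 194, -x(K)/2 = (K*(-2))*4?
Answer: 114693/593 ≈ 193.41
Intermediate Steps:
x(K) = 16*K (x(K) = -2*K*(-2)*4 = -2*(-2*K)*4 = -(-16)*K = 16*K)
n = -205
z(k, Z) = (-144 + k)/(Z - 3*k) (z(k, Z) = (k + 16*(-9))/(Z + (-4*k + k)) = (k - 144)/(Z - 3*k) = (-144 + k)/(Z - 3*k))
Q(8) + z(n, -22) = 194 + (-144 - 205)/(-22 - 3*(-205)) = 194 - 349/(-22 + 615) = 194 - 349/593 = 114693/593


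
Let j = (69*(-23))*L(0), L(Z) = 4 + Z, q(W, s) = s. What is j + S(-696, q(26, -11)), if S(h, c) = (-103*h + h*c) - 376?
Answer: 72620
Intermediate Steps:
S(h, c) = -376 - 103*h + c*h (S(h, c) = (-103*h + c*h) - 376 = -376 - 103*h + c*h)
j = -6348 (j = (69*(-23))*(4 + 0) = -1587*4 = -6348)
j + S(-696, q(26, -11)) = -6348 + (-376 - 103*(-696) - 11*(-696)) = -6348 + (-376 + 71688 + 7656) = -6348 + 78968 = 72620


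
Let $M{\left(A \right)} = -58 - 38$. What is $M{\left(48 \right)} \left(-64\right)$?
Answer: $6144$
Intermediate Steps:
$M{\left(A \right)} = -96$
$M{\left(48 \right)} \left(-64\right) = \left(-96\right) \left(-64\right) = 6144$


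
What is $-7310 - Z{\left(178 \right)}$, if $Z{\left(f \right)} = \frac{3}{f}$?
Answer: $- \frac{1301183}{178} \approx -7310.0$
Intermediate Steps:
$-7310 - Z{\left(178 \right)} = -7310 - \frac{3}{178} = - \frac{1301183}{178}$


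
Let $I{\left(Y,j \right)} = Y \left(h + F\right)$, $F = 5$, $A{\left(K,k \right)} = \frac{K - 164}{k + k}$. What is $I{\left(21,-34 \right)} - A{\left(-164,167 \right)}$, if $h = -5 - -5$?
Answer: $\frac{17699}{167} \approx 105.98$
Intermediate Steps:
$A{\left(K,k \right)} = \frac{-164 + K}{2 k}$
$h = 0$ ($h = -5 + 5 = 0$)
$I{\left(Y,j \right)} = 5 Y$ ($I{\left(Y,j \right)} = Y \left(0 + 5\right) = Y 5 = 5 Y$)
$I{\left(21,-34 \right)} - A{\left(-164,167 \right)} = 5 \cdot 21 - \frac{-164 - 164}{2 \cdot 167} = 105 - \frac{1}{2} \cdot \frac{1}{167} \left(-328\right) = 105 - - \frac{164}{167} = 105 + \frac{164}{167} = \frac{17699}{167}$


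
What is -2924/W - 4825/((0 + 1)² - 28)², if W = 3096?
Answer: -11027/1458 ≈ -7.5631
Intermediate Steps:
-2924/W - 4825/((0 + 1)² - 28)² = -2924/3096 - 4825/((0 + 1)² - 28)² = -2924*1/3096 - 4825/(1² - 28)² = -17/18 - 4825/(1 - 28)² = -17/18 - 4825/((-27)²) = -17/18 - 4825/729 = -11027/1458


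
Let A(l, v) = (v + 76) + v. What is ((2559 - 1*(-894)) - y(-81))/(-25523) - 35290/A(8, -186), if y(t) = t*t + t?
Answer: 450801331/3777404 ≈ 119.34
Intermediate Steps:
A(l, v) = 76 + 2*v (A(l, v) = (76 + v) + v = 76 + 2*v)
y(t) = t + t² (y(t) = t² + t = t + t²)
((2559 - 1*(-894)) - y(-81))/(-25523) - 35290/A(8, -186) = ((2559 - 1*(-894)) - (-81)*(1 - 81))/(-25523) - 35290/(76 + 2*(-186)) = ((2559 + 894) - (-81)*(-80))*(-1/25523) - 35290/(76 - 372) = (3453 - 1*6480)*(-1/25523) - 35290/(-296) = (3453 - 6480)*(-1/25523) - 35290*(-1/296) = -3027*(-1/25523) + 17645/148 = 3027/25523 + 17645/148 = 450801331/3777404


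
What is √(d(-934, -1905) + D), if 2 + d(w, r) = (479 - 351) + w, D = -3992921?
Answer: I*√3993729 ≈ 1998.4*I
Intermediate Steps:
d(w, r) = 126 + w (d(w, r) = -2 + ((479 - 351) + w) = -2 + (128 + w) = 126 + w)
√(d(-934, -1905) + D) = √((126 - 934) - 3992921) = √(-808 - 3992921) = √(-3993729) = I*√3993729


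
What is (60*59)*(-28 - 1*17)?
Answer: -159300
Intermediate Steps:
(60*59)*(-28 - 1*17) = 3540*(-28 - 17) = 3540*(-45) = -159300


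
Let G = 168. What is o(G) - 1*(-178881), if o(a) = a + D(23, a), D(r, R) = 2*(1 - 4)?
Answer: 179043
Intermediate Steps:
D(r, R) = -6 (D(r, R) = 2*(-3) = -6)
o(a) = -6 + a (o(a) = a - 6 = -6 + a)
o(G) - 1*(-178881) = (-6 + 168) - 1*(-178881) = 162 + 178881 = 179043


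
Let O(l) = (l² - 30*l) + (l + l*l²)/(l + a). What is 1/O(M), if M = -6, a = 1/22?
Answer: 131/33180 ≈ 0.0039482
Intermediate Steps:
a = 1/22 ≈ 0.045455
O(l) = l² - 30*l + (l + l³)/(1/22 + l) (O(l) = (l² - 30*l) + (l + l*l²)/(l + 1/22) = (l² - 30*l) + (l + l³)/(1/22 + l) = l² - 30*l + (l + l³)/(1/22 + l))
1/O(M) = 1/(-6*(-8 - 659*(-6) + 44*(-6)²)/(1 + 22*(-6))) = 1/(-6*(-8 + 3954 + 44*36)/(1 - 132)) = 1/(-6*(-8 + 3954 + 1584)/(-131)) = 1/(-6*(-1/131)*5530) = 1/(33180/131) = 131/33180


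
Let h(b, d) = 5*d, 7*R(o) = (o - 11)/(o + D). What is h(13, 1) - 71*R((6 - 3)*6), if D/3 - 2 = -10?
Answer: 101/6 ≈ 16.833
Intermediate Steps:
D = -24 (D = 6 + 3*(-10) = 6 - 30 = -24)
R(o) = (-11 + o)/(7*(-24 + o)) (R(o) = ((o - 11)/(o - 24))/7 = ((-11 + o)/(-24 + o))/7 = (-11 + o)/(7*(-24 + o)))
h(13, 1) - 71*R((6 - 3)*6) = 5*1 - 71*(-11 + (6 - 3)*6)/(7*(-24 + (6 - 3)*6)) = 5 - 71*(-11 + 3*6)/(7*(-24 + 3*6)) = 5 - 71*(-11 + 18)/(7*(-24 + 18)) = 5 - 71*7/(7*(-6)) = 5 - 71*(-1)*7/(7*6) = 5 - 71*(-⅙) = 5 + 71/6 = 101/6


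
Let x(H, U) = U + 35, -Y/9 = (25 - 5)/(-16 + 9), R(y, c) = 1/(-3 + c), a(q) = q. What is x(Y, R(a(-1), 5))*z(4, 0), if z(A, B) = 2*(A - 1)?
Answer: 213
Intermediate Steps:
z(A, B) = -2 + 2*A (z(A, B) = 2*(-1 + A) = -2 + 2*A)
Y = 180/7 (Y = -9*(25 - 5)/(-16 + 9) = -180/(-7) = -180*(-1)/7 = -9*(-20/7) = 180/7 ≈ 25.714)
x(H, U) = 35 + U
x(Y, R(a(-1), 5))*z(4, 0) = (35 + 1/(-3 + 5))*(-2 + 2*4) = (35 + 1/2)*(-2 + 8) = (35 + 1/2)*6 = (71/2)*6 = 213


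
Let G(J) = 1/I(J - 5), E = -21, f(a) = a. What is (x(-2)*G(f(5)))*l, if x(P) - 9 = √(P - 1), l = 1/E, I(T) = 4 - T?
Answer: -3/28 - I*√3/84 ≈ -0.10714 - 0.02062*I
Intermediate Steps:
l = -1/21 (l = 1/(-21) = -1/21 ≈ -0.047619)
x(P) = 9 + √(-1 + P) (x(P) = 9 + √(P - 1) = 9 + √(-1 + P))
G(J) = 1/(9 - J) (G(J) = 1/(4 - (J - 5)) = 1/(4 - (-5 + J)) = 1/(4 + (5 - J)) = 1/(9 - J))
(x(-2)*G(f(5)))*l = ((9 + √(-1 - 2))*(-1/(-9 + 5)))*(-1/21) = ((9 + √(-3))*(-1/(-4)))*(-1/21) = ((9 + I*√3)*(-1*(-¼)))*(-1/21) = ((9 + I*√3)*(¼))*(-1/21) = (9/4 + I*√3/4)*(-1/21) = -3/28 - I*√3/84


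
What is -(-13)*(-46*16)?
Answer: -9568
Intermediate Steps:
-(-13)*(-46*16) = -(-13)*(-736) = -13*736 = -9568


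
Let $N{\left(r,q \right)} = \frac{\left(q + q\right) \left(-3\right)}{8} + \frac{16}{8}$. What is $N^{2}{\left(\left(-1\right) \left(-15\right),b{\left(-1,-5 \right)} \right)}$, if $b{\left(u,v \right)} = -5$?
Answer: $\frac{529}{16} \approx 33.063$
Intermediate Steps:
$N{\left(r,q \right)} = 2 - \frac{3 q}{4}$ ($N{\left(r,q \right)} = 2 q \left(-3\right) \frac{1}{8} + 16 \cdot \frac{1}{8} = - 6 q \frac{1}{8} + 2 = - \frac{3 q}{4} + 2 = 2 - \frac{3 q}{4}$)
$N^{2}{\left(\left(-1\right) \left(-15\right),b{\left(-1,-5 \right)} \right)} = \left(2 - - \frac{15}{4}\right)^{2} = \left(2 + \frac{15}{4}\right)^{2} = \left(\frac{23}{4}\right)^{2} = \frac{529}{16}$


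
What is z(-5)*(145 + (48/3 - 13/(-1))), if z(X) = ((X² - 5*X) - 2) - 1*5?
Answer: 7482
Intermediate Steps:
z(X) = -7 + X² - 5*X (z(X) = (-2 + X² - 5*X) - 5 = -7 + X² - 5*X)
z(-5)*(145 + (48/3 - 13/(-1))) = (-7 + (-5)² - 5*(-5))*(145 + (48/3 - 13/(-1))) = (-7 + 25 + 25)*(145 + (48*(⅓) - 13*(-1))) = 43*(145 + (16 + 13)) = 43*(145 + 29) = 43*174 = 7482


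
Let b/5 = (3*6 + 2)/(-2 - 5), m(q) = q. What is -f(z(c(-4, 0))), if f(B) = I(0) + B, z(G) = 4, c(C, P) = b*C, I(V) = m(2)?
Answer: -6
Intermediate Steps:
I(V) = 2
b = -100/7 (b = 5*((3*6 + 2)/(-2 - 5)) = 5*((18 + 2)/(-7)) = 5*(20*(-1/7)) = 5*(-20/7) = -100/7 ≈ -14.286)
c(C, P) = -100*C/7
f(B) = 2 + B
-f(z(c(-4, 0))) = -(2 + 4) = -1*6 = -6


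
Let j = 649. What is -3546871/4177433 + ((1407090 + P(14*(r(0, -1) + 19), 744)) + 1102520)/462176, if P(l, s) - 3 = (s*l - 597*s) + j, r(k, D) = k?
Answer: 27337137433/6750731728 ≈ 4.0495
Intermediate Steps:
P(l, s) = 652 - 597*s + l*s (P(l, s) = 3 + ((s*l - 597*s) + 649) = 3 + ((l*s - 597*s) + 649) = 3 + ((-597*s + l*s) + 649) = 3 + (649 - 597*s + l*s) = 652 - 597*s + l*s)
-3546871/4177433 + ((1407090 + P(14*(r(0, -1) + 19), 744)) + 1102520)/462176 = -3546871/4177433 + ((1407090 + (652 - 597*744 + (14*(0 + 19))*744)) + 1102520)/462176 = -3546871*1/4177433 + ((1407090 + (652 - 444168 + (14*19)*744)) + 1102520)*(1/462176) = -3546871/4177433 + ((1407090 + (652 - 444168 + 266*744)) + 1102520)*(1/462176) = -3546871/4177433 + ((1407090 + (652 - 444168 + 197904)) + 1102520)*(1/462176) = -3546871/4177433 + ((1407090 - 245612) + 1102520)*(1/462176) = -3546871/4177433 + (1161478 + 1102520)*(1/462176) = -3546871/4177433 + 2263998*(1/462176) = -3546871/4177433 + 102909/21008 = 27337137433/6750731728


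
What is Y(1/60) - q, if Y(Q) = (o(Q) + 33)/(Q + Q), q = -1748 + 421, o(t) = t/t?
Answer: 2347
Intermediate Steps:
o(t) = 1
q = -1327
Y(Q) = 17/Q (Y(Q) = (1 + 33)/(Q + Q) = 34/((2*Q)) = 34*(1/(2*Q)) = 17/Q)
Y(1/60) - q = 17/(1/60) - 1*(-1327) = 17/(1/60) + 1327 = 17*60 + 1327 = 1020 + 1327 = 2347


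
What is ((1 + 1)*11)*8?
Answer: 176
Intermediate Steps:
((1 + 1)*11)*8 = (2*11)*8 = 22*8 = 176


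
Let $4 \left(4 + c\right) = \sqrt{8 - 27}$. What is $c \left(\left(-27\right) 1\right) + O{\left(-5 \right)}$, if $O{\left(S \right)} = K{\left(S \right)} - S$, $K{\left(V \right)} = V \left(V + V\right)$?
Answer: $163 - \frac{27 i \sqrt{19}}{4} \approx 163.0 - 29.423 i$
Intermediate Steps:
$K{\left(V \right)} = 2 V^{2}$ ($K{\left(V \right)} = V 2 V = 2 V^{2}$)
$c = -4 + \frac{i \sqrt{19}}{4}$ ($c = -4 + \frac{\sqrt{8 - 27}}{4} = -4 + \frac{\sqrt{-19}}{4} = -4 + \frac{i \sqrt{19}}{4} \approx -4.0 + 1.0897 i$)
$O{\left(S \right)} = - S + 2 S^{2}$ ($O{\left(S \right)} = 2 S^{2} - S = - S + 2 S^{2}$)
$c \left(\left(-27\right) 1\right) + O{\left(-5 \right)} = \left(-4 + \frac{i \sqrt{19}}{4}\right) \left(\left(-27\right) 1\right) - 5 \left(-1 + 2 \left(-5\right)\right) = \left(-4 + \frac{i \sqrt{19}}{4}\right) \left(-27\right) - 5 \left(-1 - 10\right) = \left(108 - \frac{27 i \sqrt{19}}{4}\right) - -55 = \left(108 - \frac{27 i \sqrt{19}}{4}\right) + 55 = 163 - \frac{27 i \sqrt{19}}{4}$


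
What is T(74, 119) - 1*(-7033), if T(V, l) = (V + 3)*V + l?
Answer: 12850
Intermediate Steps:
T(V, l) = l + V*(3 + V) (T(V, l) = (3 + V)*V + l = V*(3 + V) + l = l + V*(3 + V))
T(74, 119) - 1*(-7033) = (119 + 74² + 3*74) - 1*(-7033) = (119 + 5476 + 222) + 7033 = 5817 + 7033 = 12850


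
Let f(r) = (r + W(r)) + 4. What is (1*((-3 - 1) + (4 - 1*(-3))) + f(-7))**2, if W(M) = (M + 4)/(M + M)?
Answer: 9/196 ≈ 0.045918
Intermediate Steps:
W(M) = (4 + M)/(2*M) (W(M) = (4 + M)/((2*M)) = (4 + M)*(1/(2*M)) = (4 + M)/(2*M))
f(r) = 4 + r + (4 + r)/(2*r) (f(r) = (r + (4 + r)/(2*r)) + 4 = 4 + r + (4 + r)/(2*r))
(1*((-3 - 1) + (4 - 1*(-3))) + f(-7))**2 = (1*((-3 - 1) + (4 - 1*(-3))) + (9/2 - 7 + 2/(-7)))**2 = (1*(-4 + (4 + 3)) + (9/2 - 7 + 2*(-1/7)))**2 = (1*(-4 + 7) + (9/2 - 7 - 2/7))**2 = (1*3 - 39/14)**2 = (3 - 39/14)**2 = (3/14)**2 = 9/196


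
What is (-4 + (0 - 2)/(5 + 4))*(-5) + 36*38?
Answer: 12502/9 ≈ 1389.1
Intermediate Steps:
(-4 + (0 - 2)/(5 + 4))*(-5) + 36*38 = (-4 - 2/9)*(-5) + 1368 = -38/9*(-5) + 1368 = 190/9 + 1368 = 12502/9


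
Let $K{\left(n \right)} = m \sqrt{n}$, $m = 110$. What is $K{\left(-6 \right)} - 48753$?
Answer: $-48753 + 110 i \sqrt{6} \approx -48753.0 + 269.44 i$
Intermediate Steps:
$K{\left(n \right)} = 110 \sqrt{n}$
$K{\left(-6 \right)} - 48753 = 110 \sqrt{-6} - 48753 = 110 i \sqrt{6} - 48753 = -48753 + 110 i \sqrt{6}$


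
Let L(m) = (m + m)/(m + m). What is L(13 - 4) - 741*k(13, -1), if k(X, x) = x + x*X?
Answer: 10375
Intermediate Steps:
L(m) = 1 (L(m) = (2*m)/((2*m)) = (2*m)*(1/(2*m)) = 1)
k(X, x) = x + X*x
L(13 - 4) - 741*k(13, -1) = 1 - (-741)*(1 + 13) = 1 - (-741)*14 = 1 - 741*(-14) = 1 + 10374 = 10375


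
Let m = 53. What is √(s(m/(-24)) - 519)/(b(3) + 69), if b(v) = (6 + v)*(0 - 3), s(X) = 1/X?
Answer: I*√162127/742 ≈ 0.54265*I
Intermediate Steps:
b(v) = -18 - 3*v (b(v) = (6 + v)*(-3) = -18 - 3*v)
√(s(m/(-24)) - 519)/(b(3) + 69) = √(1/(53/(-24)) - 519)/((-18 - 3*3) + 69) = √(1/(53*(-1/24)) - 519)/((-18 - 9) + 69) = √(1/(-53/24) - 519)/(-27 + 69) = √(-24/53 - 519)/42 = √(-27531/53)*(1/42) = (3*I*√162127/53)*(1/42) = I*√162127/742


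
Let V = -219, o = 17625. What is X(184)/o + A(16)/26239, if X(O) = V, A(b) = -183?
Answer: -2990572/154154125 ≈ -0.019400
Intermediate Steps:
X(O) = -219
X(184)/o + A(16)/26239 = -219/17625 - 183/26239 = -219*1/17625 - 183*1/26239 = -73/5875 - 183/26239 = -2990572/154154125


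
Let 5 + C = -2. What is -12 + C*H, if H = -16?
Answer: 100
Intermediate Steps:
C = -7 (C = -5 - 2 = -7)
-12 + C*H = -12 - 7*(-16) = -12 + 112 = 100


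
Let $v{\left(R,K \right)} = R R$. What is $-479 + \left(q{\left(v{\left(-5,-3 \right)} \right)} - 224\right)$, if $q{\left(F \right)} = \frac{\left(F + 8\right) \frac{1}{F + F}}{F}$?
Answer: $- \frac{878717}{1250} \approx -702.97$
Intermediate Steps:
$v{\left(R,K \right)} = R^{2}$
$q{\left(F \right)} = \frac{8 + F}{2 F^{2}}$ ($q{\left(F \right)} = \frac{\left(8 + F\right) \frac{1}{2 F}}{F} = \frac{\frac{1}{2} \frac{1}{F} \left(8 + F\right)}{F} = \frac{8 + F}{2 F^{2}}$)
$-479 + \left(q{\left(v{\left(-5,-3 \right)} \right)} - 224\right) = -479 - \left(224 - \frac{8 + \left(-5\right)^{2}}{2 \cdot 625}\right) = -479 - \left(224 - \frac{8 + 25}{2 \cdot 625}\right) = -479 - \left(224 - \frac{33}{1250}\right) = -479 + \left(\frac{33}{1250} - 224\right) = -479 - \frac{279967}{1250} = - \frac{878717}{1250}$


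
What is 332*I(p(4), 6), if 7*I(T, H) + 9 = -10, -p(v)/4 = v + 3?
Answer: -6308/7 ≈ -901.14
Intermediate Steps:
p(v) = -12 - 4*v (p(v) = -4*(v + 3) = -4*(3 + v) = -12 - 4*v)
I(T, H) = -19/7 (I(T, H) = -9/7 + (1/7)*(-10) = -9/7 - 10/7 = -19/7)
332*I(p(4), 6) = 332*(-19/7) = -6308/7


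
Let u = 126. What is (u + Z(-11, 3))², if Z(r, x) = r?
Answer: 13225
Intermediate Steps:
(u + Z(-11, 3))² = (126 - 11)² = 115² = 13225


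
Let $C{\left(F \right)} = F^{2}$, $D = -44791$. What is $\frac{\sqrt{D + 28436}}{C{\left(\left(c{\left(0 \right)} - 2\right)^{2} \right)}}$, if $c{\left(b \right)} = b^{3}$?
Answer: $\frac{i \sqrt{16355}}{16} \approx 7.9929 i$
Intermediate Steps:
$\frac{\sqrt{D + 28436}}{C{\left(\left(c{\left(0 \right)} - 2\right)^{2} \right)}} = \frac{\sqrt{-44791 + 28436}}{\left(\left(0^{3} - 2\right)^{2}\right)^{2}} = \frac{\sqrt{-16355}}{\left(\left(0 - 2\right)^{2}\right)^{2}} = \frac{i \sqrt{16355}}{\left(\left(-2\right)^{2}\right)^{2}} = \frac{i \sqrt{16355}}{4^{2}} = \frac{i \sqrt{16355}}{16}$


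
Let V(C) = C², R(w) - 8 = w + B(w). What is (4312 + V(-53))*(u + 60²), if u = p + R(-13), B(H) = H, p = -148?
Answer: 24453514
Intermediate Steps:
R(w) = 8 + 2*w (R(w) = 8 + (w + w) = 8 + 2*w)
u = -166 (u = -148 + (8 + 2*(-13)) = -148 + (8 - 26) = -148 - 18 = -166)
(4312 + V(-53))*(u + 60²) = (4312 + (-53)²)*(-166 + 60²) = (4312 + 2809)*(-166 + 3600) = 7121*3434 = 24453514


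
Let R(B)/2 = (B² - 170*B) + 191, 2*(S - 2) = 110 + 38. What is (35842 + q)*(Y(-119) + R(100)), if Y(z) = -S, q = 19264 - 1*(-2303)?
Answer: -786158846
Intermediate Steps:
q = 21567 (q = 19264 + 2303 = 21567)
S = 76 (S = 2 + (110 + 38)/2 = 2 + (½)*148 = 2 + 74 = 76)
R(B) = 382 - 340*B + 2*B² (R(B) = 2*((B² - 170*B) + 191) = 2*(191 + B² - 170*B) = 382 - 340*B + 2*B²)
Y(z) = -76 (Y(z) = -1*76 = -76)
(35842 + q)*(Y(-119) + R(100)) = (35842 + 21567)*(-76 + (382 - 340*100 + 2*100²)) = 57409*(-76 + (382 - 34000 + 2*10000)) = 57409*(-76 + (382 - 34000 + 20000)) = 57409*(-76 - 13618) = 57409*(-13694) = -786158846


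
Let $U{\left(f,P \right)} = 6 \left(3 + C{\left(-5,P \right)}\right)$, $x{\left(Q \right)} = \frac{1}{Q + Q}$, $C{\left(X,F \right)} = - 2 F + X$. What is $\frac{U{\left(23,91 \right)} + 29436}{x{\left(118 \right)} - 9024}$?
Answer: $- \frac{6686352}{2129663} \approx -3.1396$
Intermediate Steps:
$C{\left(X,F \right)} = X - 2 F$
$x{\left(Q \right)} = \frac{1}{2 Q}$
$U{\left(f,P \right)} = -12 - 12 P$ ($U{\left(f,P \right)} = 6 \left(3 - \left(5 + 2 P\right)\right) = 6 \left(-2 - 2 P\right) = -12 - 12 P$)
$\frac{U{\left(23,91 \right)} + 29436}{x{\left(118 \right)} - 9024} = \frac{\left(-12 - 1092\right) + 29436}{\frac{1}{2 \cdot 118} - 9024} = \frac{\left(-12 - 1092\right) + 29436}{\frac{1}{2} \cdot \frac{1}{118} - 9024} = \frac{-1104 + 29436}{\frac{1}{236} - 9024} = \frac{28332}{- \frac{2129663}{236}} = 28332 \left(- \frac{236}{2129663}\right) = - \frac{6686352}{2129663}$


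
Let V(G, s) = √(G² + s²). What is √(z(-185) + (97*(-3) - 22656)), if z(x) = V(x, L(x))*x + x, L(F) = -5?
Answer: √(-23132 - 925*√1370) ≈ 239.52*I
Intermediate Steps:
z(x) = x + x*√(25 + x²) (z(x) = √(x² + (-5)²)*x + x = √(x² + 25)*x + x = √(25 + x²)*x + x = x*√(25 + x²) + x = x + x*√(25 + x²))
√(z(-185) + (97*(-3) - 22656)) = √(-185*(1 + √(25 + (-185)²)) + (97*(-3) - 22656)) = √(-185*(1 + √(25 + 34225)) + (-291 - 22656)) = √(-185*(1 + √34250) - 22947) = √(-185*(1 + 5*√1370) - 22947) = √((-185 - 925*√1370) - 22947) = √(-23132 - 925*√1370)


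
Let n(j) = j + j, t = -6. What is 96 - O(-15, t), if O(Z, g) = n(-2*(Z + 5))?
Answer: 56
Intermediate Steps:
n(j) = 2*j
O(Z, g) = -20 - 4*Z (O(Z, g) = 2*(-2*(Z + 5)) = 2*(-2*(5 + Z)) = 2*(-10 - 2*Z) = -20 - 4*Z)
96 - O(-15, t) = 96 - (-20 - 4*(-15)) = 96 - (-20 + 60) = 96 - 1*40 = 96 - 40 = 56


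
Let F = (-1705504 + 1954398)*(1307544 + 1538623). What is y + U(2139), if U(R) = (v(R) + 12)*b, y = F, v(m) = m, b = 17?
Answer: 708393925865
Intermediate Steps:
F = 708393889298 (F = 248894*2846167 = 708393889298)
y = 708393889298
U(R) = 204 + 17*R (U(R) = (R + 12)*17 = (12 + R)*17 = 204 + 17*R)
y + U(2139) = 708393889298 + (204 + 17*2139) = 708393889298 + (204 + 36363) = 708393889298 + 36567 = 708393925865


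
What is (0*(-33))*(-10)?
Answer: 0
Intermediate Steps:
(0*(-33))*(-10) = 0*(-10) = 0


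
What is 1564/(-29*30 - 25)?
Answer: -1564/895 ≈ -1.7475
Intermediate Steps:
1564/(-29*30 - 25) = 1564/(-870 - 25) = 1564/(-895) = 1564*(-1/895) = -1564/895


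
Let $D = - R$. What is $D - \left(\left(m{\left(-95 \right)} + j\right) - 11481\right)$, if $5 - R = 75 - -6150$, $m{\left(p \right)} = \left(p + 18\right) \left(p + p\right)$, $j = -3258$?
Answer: $6329$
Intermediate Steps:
$m{\left(p \right)} = 2 p \left(18 + p\right)$ ($m{\left(p \right)} = \left(18 + p\right) 2 p = 2 p \left(18 + p\right)$)
$R = -6220$ ($R = 5 - \left(75 - -6150\right) = 5 - \left(75 + 6150\right) = 5 - 6225 = -6220$)
$D = 6220$ ($D = \left(-1\right) \left(-6220\right) = 6220$)
$D - \left(\left(m{\left(-95 \right)} + j\right) - 11481\right) = 6220 - \left(\left(2 \left(-95\right) \left(18 - 95\right) - 3258\right) - 11481\right) = 6220 - \left(\left(2 \left(-95\right) \left(-77\right) - 3258\right) - 11481\right) = 6220 - \left(\left(14630 - 3258\right) - 11481\right) = 6220 - \left(11372 - 11481\right) = 6220 - -109 = 6220 + 109 = 6329$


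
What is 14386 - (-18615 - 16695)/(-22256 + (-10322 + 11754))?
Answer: 149769377/10412 ≈ 14384.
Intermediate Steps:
14386 - (-18615 - 16695)/(-22256 + (-10322 + 11754)) = 14386 - (-35310)/(-22256 + 1432) = 14386 - (-35310)/(-20824) = 14386 - (-35310)*(-1)/20824 = 14386 - 1*17655/10412 = 14386 - 17655/10412 = 149769377/10412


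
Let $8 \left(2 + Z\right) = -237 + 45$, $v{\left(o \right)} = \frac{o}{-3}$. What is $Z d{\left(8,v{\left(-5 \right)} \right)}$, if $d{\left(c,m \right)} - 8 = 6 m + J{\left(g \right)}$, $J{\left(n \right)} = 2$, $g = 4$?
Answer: $-520$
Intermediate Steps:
$v{\left(o \right)} = - \frac{o}{3}$ ($v{\left(o \right)} = o \left(- \frac{1}{3}\right) = - \frac{o}{3}$)
$d{\left(c,m \right)} = 10 + 6 m$ ($d{\left(c,m \right)} = 8 + \left(6 m + 2\right) = 8 + \left(2 + 6 m\right) = 10 + 6 m$)
$Z = -26$ ($Z = -2 + \frac{-237 + 45}{8} = -2 + \frac{1}{8} \left(-192\right) = -2 - 24 = -26$)
$Z d{\left(8,v{\left(-5 \right)} \right)} = - 26 \left(10 + 6 \left(\left(- \frac{1}{3}\right) \left(-5\right)\right)\right) = - 26 \left(10 + 6 \cdot \frac{5}{3}\right) = - 26 \left(10 + 10\right) = \left(-26\right) 20 = -520$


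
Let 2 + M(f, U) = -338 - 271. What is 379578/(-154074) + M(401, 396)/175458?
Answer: -11115689323/4505585982 ≈ -2.4671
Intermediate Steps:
M(f, U) = -611 (M(f, U) = -2 + (-338 - 271) = -2 - 609 = -611)
379578/(-154074) + M(401, 396)/175458 = 379578/(-154074) - 611/175458 = 379578*(-1/154074) - 611*1/175458 = -63263/25679 - 611/175458 = -11115689323/4505585982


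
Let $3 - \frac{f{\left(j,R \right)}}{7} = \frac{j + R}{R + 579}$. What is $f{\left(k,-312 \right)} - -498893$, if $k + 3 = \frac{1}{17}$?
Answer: $\frac{2264608124}{4539} \approx 4.9892 \cdot 10^{5}$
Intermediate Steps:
$k = - \frac{50}{17}$ ($k = -3 + \frac{1}{17} = - \frac{50}{17} \approx -2.9412$)
$f{\left(j,R \right)} = 21 - \frac{7 \left(R + j\right)}{579 + R}$ ($f{\left(j,R \right)} = 21 - 7 \frac{j + R}{R + 579} = 21 - 7 \frac{R + j}{579 + R} = 21 - \frac{7 \left(R + j\right)}{579 + R}$)
$f{\left(k,-312 \right)} - -498893 = \frac{7 \left(1737 - - \frac{50}{17} + 2 \left(-312\right)\right)}{579 - 312} - -498893 = \frac{7 \left(1737 + \frac{50}{17} - 624\right)}{267} + 498893 = 7 \cdot \frac{1}{267} \cdot \frac{18971}{17} + 498893 = \frac{132797}{4539} + 498893 = \frac{2264608124}{4539}$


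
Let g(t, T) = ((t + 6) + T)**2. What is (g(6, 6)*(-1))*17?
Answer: -5508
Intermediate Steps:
g(t, T) = (6 + T + t)**2 (g(t, T) = ((6 + t) + T)**2 = (6 + T + t)**2)
(g(6, 6)*(-1))*17 = ((6 + 6 + 6)**2*(-1))*17 = (18**2*(-1))*17 = (324*(-1))*17 = -324*17 = -5508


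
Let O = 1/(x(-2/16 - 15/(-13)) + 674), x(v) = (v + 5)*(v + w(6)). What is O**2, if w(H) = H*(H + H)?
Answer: 116985856/145251885098401 ≈ 8.0540e-7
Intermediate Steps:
w(H) = 2*H**2 (w(H) = H*(2*H) = 2*H**2)
x(v) = (5 + v)*(72 + v) (x(v) = (v + 5)*(v + 2*6**2) = (5 + v)*(v + 2*36) = (5 + v)*(v + 72) = (5 + v)*(72 + v))
O = 10816/12052049 (O = 1/((360 + (-2/16 - 15/(-13))**2 + 77*(-2/16 - 15/(-13))) + 674) = 1/((360 + (-2*1/16 - 15*(-1/13))**2 + 77*(-2*1/16 - 15*(-1/13))) + 674) = 1/((360 + (-1/8 + 15/13)**2 + 77*(-1/8 + 15/13)) + 674) = 1/((360 + (107/104)**2 + 77*(107/104)) + 674) = 1/((360 + 11449/10816 + 8239/104) + 674) = 1/(4762065/10816 + 674) = 1/(12052049/10816) = 10816/12052049 ≈ 0.00089744)
O**2 = (10816/12052049)**2 = 116985856/145251885098401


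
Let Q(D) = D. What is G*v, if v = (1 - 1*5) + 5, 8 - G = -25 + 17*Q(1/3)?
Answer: 82/3 ≈ 27.333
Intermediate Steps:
G = 82/3 (G = 8 - (-25 + 17/3) = 8 - 1*(-58/3) = 8 + 58/3 = 82/3 ≈ 27.333)
v = 1 (v = (1 - 5) + 5 = -4 + 5 = 1)
G*v = (82/3)*1 = 82/3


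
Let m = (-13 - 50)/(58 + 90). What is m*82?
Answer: -2583/74 ≈ -34.905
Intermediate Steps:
m = -63/148 ≈ -0.42568
m*82 = -63/148*82 = -2583/74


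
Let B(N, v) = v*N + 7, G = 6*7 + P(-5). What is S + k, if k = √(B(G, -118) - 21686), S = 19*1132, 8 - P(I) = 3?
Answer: 21508 + 165*I ≈ 21508.0 + 165.0*I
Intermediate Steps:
P(I) = 5 (P(I) = 8 - 1*3 = 8 - 3 = 5)
G = 47 (G = 6*7 + 5 = 42 + 5 = 47)
S = 21508
B(N, v) = 7 + N*v (B(N, v) = N*v + 7 = 7 + N*v)
k = 165*I (k = √((7 + 47*(-118)) - 21686) = √((7 - 5546) - 21686) = √(-5539 - 21686) = √(-27225) = 165*I ≈ 165.0*I)
S + k = 21508 + 165*I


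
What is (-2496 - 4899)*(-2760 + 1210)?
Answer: 11462250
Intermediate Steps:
(-2496 - 4899)*(-2760 + 1210) = -7395*(-1550) = 11462250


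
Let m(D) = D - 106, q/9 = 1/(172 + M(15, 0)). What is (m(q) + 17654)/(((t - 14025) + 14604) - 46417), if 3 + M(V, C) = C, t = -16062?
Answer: -2965621/10461100 ≈ -0.28349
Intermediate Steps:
M(V, C) = -3 + C
q = 9/169 (q = 9/(172 + (-3 + 0)) = 9/(172 - 3) = 9/169 ≈ 0.053254)
m(D) = -106 + D
(m(q) + 17654)/(((t - 14025) + 14604) - 46417) = ((-106 + 9/169) + 17654)/(((-16062 - 14025) + 14604) - 46417) = (-17905/169 + 17654)/((-30087 + 14604) - 46417) = 2965621/(169*(-15483 - 46417)) = (2965621/169)/(-61900) = (2965621/169)*(-1/61900) = -2965621/10461100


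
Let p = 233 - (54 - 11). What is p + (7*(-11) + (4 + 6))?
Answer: 123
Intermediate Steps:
p = 190 (p = 233 - 1*43 = 233 - 43 = 190)
p + (7*(-11) + (4 + 6)) = 190 + (7*(-11) + (4 + 6)) = 190 + (-77 + 10) = 190 - 67 = 123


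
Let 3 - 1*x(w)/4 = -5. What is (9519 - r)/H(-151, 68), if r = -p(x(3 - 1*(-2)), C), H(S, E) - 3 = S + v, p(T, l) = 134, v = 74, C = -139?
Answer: -9653/74 ≈ -130.45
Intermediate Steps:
x(w) = 32 (x(w) = 12 - 4*(-5) = 12 + 20 = 32)
H(S, E) = 77 + S (H(S, E) = 3 + (S + 74) = 3 + (74 + S) = 77 + S)
r = -134 (r = -1*134 = -134)
(9519 - r)/H(-151, 68) = (9519 - 1*(-134))/(77 - 151) = (9519 + 134)/(-74) = 9653*(-1/74) = -9653/74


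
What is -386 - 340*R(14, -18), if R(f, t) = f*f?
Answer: -67026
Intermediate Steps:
R(f, t) = f²
-386 - 340*R(14, -18) = -386 - 340*14² = -386 - 340*196 = -386 - 66640 = -67026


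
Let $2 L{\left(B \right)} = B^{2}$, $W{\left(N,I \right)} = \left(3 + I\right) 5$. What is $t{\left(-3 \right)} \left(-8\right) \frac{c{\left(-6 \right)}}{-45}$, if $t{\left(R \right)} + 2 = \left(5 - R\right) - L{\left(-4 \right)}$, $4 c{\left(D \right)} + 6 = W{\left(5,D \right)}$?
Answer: $\frac{28}{15} \approx 1.8667$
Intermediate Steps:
$W{\left(N,I \right)} = 15 + 5 I$
$c{\left(D \right)} = \frac{9}{4} + \frac{5 D}{4}$ ($c{\left(D \right)} = - \frac{3}{2} + \frac{15 + 5 D}{4} = - \frac{3}{2} + \left(\frac{15}{4} + \frac{5 D}{4}\right) = \frac{9}{4} + \frac{5 D}{4}$)
$L{\left(B \right)} = \frac{B^{2}}{2}$
$t{\left(R \right)} = -5 - R$ ($t{\left(R \right)} = -2 - \left(-5 + 8 + R\right) = -2 - \left(3 + R\right) = -5 - R$)
$t{\left(-3 \right)} \left(-8\right) \frac{c{\left(-6 \right)}}{-45} = \left(-5 - -3\right) \left(-8\right) \frac{\frac{9}{4} + \frac{5}{4} \left(-6\right)}{-45} = \left(-5 + 3\right) \left(-8\right) \left(\frac{9}{4} - \frac{15}{2}\right) \left(- \frac{1}{45}\right) = \left(-2\right) \left(-8\right) \left(\left(- \frac{21}{4}\right) \left(- \frac{1}{45}\right)\right) = 16 \cdot \frac{7}{60} = \frac{28}{15}$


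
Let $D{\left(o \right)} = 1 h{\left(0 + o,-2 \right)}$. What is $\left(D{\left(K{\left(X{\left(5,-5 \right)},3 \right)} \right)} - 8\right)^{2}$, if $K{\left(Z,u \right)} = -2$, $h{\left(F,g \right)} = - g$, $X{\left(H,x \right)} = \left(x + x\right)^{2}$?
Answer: $36$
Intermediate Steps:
$X{\left(H,x \right)} = 4 x^{2}$ ($X{\left(H,x \right)} = \left(2 x\right)^{2} = 4 x^{2}$)
$D{\left(o \right)} = 2$ ($D{\left(o \right)} = 1 \left(\left(-1\right) \left(-2\right)\right) = 1 \cdot 2 = 2$)
$\left(D{\left(K{\left(X{\left(5,-5 \right)},3 \right)} \right)} - 8\right)^{2} = \left(2 - 8\right)^{2} = \left(-6\right)^{2} = 36$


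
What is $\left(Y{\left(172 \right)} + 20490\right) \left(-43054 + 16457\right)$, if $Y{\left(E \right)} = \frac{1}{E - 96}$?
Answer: $- \frac{41417938877}{76} \approx -5.4497 \cdot 10^{8}$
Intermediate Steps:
$Y{\left(E \right)} = \frac{1}{-96 + E}$
$\left(Y{\left(172 \right)} + 20490\right) \left(-43054 + 16457\right) = \left(\frac{1}{-96 + 172} + 20490\right) \left(-43054 + 16457\right) = \left(\frac{1}{76} + 20490\right) \left(-26597\right) = \frac{1557241}{76} \left(-26597\right) = - \frac{41417938877}{76}$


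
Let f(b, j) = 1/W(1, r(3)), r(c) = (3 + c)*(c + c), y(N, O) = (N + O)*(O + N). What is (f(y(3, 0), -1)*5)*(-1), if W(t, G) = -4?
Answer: 5/4 ≈ 1.2500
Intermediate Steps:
y(N, O) = (N + O)**2 (y(N, O) = (N + O)*(N + O) = (N + O)**2)
r(c) = 2*c*(3 + c) (r(c) = (3 + c)*(2*c) = 2*c*(3 + c))
f(b, j) = -1/4 (f(b, j) = 1/(-4) = -1/4)
(f(y(3, 0), -1)*5)*(-1) = -1/4*5*(-1) = -5/4*(-1) = 5/4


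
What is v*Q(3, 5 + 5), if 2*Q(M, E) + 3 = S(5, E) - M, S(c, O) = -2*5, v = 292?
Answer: -2336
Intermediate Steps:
S(c, O) = -10
Q(M, E) = -13/2 - M/2 (Q(M, E) = -3/2 + (-10 - M)/2 = -3/2 + (-5 - M/2) = -13/2 - M/2)
v*Q(3, 5 + 5) = 292*(-13/2 - ½*3) = 292*(-13/2 - 3/2) = 292*(-8) = -2336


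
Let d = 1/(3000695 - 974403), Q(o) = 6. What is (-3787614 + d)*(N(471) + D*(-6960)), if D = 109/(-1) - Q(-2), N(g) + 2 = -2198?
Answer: -1531508724081120850/506573 ≈ -3.0233e+12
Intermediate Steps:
N(g) = -2200 (N(g) = -2 - 2198 = -2200)
D = -115 (D = 109/(-1) - 1*6 = 109*(-1) - 6 = -109 - 6 = -115)
d = 1/2026292 ≈ 4.9351e-7
(-3787614 + d)*(N(471) + D*(-6960)) = (-3787614 + 1/2026292)*(-2200 - 115*(-6960)) = -7674811947287*(-2200 + 800400)/2026292 = -7674811947287/2026292*798200 = -1531508724081120850/506573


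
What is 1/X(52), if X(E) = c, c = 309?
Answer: 1/309 ≈ 0.0032362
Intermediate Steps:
X(E) = 309
1/X(52) = 1/309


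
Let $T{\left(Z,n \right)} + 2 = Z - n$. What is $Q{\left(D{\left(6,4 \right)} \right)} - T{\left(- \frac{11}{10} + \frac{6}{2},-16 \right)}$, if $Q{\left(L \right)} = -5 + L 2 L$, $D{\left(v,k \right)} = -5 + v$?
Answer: $- \frac{189}{10} \approx -18.9$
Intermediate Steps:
$T{\left(Z,n \right)} = -2 + Z - n$ ($T{\left(Z,n \right)} = -2 + \left(Z - n\right) = -2 + Z - n$)
$Q{\left(L \right)} = -5 + 2 L^{2}$
$Q{\left(D{\left(6,4 \right)} \right)} - T{\left(- \frac{11}{10} + \frac{6}{2},-16 \right)} = \left(-5 + 2 \left(-5 + 6\right)^{2}\right) - \left(-2 + \left(- \frac{11}{10} + \frac{6}{2}\right) - -16\right) = \left(-5 + 2 \cdot 1^{2}\right) - \left(-2 + \left(\left(-11\right) \frac{1}{10} + 6 \cdot \frac{1}{2}\right) + 16\right) = \left(-5 + 2 \cdot 1\right) - \left(-2 + \left(- \frac{11}{10} + 3\right) + 16\right) = \left(-5 + 2\right) - \left(-2 + \frac{19}{10} + 16\right) = -3 - \frac{159}{10} = - \frac{189}{10}$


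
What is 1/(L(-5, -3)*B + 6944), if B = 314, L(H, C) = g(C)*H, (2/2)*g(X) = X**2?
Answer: -1/7186 ≈ -0.00013916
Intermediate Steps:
g(X) = X**2
L(H, C) = H*C**2 (L(H, C) = C**2*H = H*C**2)
1/(L(-5, -3)*B + 6944) = 1/(-5*(-3)**2*314 + 6944) = 1/(-5*9*314 + 6944) = 1/(-45*314 + 6944) = 1/(-14130 + 6944) = 1/(-7186) = -1/7186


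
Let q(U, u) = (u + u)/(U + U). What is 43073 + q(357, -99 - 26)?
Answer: 15376936/357 ≈ 43073.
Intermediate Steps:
q(U, u) = u/U (q(U, u) = (2*u)/((2*U)) = (2*u)*(1/(2*U)) = u/U)
43073 + q(357, -99 - 26) = 43073 + (-99 - 26)/357 = 43073 - 125*1/357 = 43073 - 125/357 = 15376936/357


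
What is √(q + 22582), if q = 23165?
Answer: 3*√5083 ≈ 213.89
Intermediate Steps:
√(q + 22582) = √(23165 + 22582) = √45747 = 3*√5083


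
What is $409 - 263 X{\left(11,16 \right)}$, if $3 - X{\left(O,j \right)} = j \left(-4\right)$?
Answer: $-17212$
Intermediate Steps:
$X{\left(O,j \right)} = 3 + 4 j$ ($X{\left(O,j \right)} = 3 - j \left(-4\right) = 3 - - 4 j = 3 + 4 j$)
$409 - 263 X{\left(11,16 \right)} = 409 - 263 \left(3 + 4 \cdot 16\right) = 409 - 263 \left(3 + 64\right) = 409 - 17621 = -17212$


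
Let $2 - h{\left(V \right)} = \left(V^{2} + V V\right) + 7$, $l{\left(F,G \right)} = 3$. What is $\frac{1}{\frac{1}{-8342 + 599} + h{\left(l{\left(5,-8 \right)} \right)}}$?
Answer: $- \frac{7743}{178090} \approx -0.043478$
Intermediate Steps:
$h{\left(V \right)} = -5 - 2 V^{2}$ ($h{\left(V \right)} = 2 - \left(\left(V^{2} + V V\right) + 7\right) = 2 - \left(\left(V^{2} + V^{2}\right) + 7\right) = 2 - \left(2 V^{2} + 7\right) = 2 - \left(7 + 2 V^{2}\right) = -5 - 2 V^{2}$)
$\frac{1}{\frac{1}{-8342 + 599} + h{\left(l{\left(5,-8 \right)} \right)}} = \frac{1}{\frac{1}{-8342 + 599} - \left(5 + 2 \cdot 3^{2}\right)} = \frac{1}{\frac{1}{-7743} - 23} = \frac{1}{- \frac{1}{7743} - 23} = \frac{1}{- \frac{178090}{7743}} = - \frac{7743}{178090}$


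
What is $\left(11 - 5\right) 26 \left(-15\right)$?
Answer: $-2340$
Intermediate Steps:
$\left(11 - 5\right) 26 \left(-15\right) = 6 \cdot 26 \left(-15\right) = 156 \left(-15\right) = -2340$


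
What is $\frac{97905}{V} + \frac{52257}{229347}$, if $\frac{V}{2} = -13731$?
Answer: $- \frac{2335459589}{699814146} \approx -3.3373$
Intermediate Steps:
$V = -27462$ ($V = 2 \left(-13731\right) = -27462$)
$\frac{97905}{V} + \frac{52257}{229347} = \frac{97905}{-27462} + \frac{52257}{229347} = 97905 \left(- \frac{1}{27462}\right) + 52257 \cdot \frac{1}{229347} = - \frac{32635}{9154} + \frac{17419}{76449} = - \frac{2335459589}{699814146}$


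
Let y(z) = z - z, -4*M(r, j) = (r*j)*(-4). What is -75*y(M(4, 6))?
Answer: 0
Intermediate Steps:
M(r, j) = j*r (M(r, j) = -r*j*(-4)/4 = -j*r*(-4)/4 = -(-1)*j*r = j*r)
y(z) = 0
-75*y(M(4, 6)) = -75*0 = 0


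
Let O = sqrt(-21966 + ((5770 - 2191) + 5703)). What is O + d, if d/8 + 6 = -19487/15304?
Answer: -111311/1913 + 2*I*sqrt(3171) ≈ -58.187 + 112.62*I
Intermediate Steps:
d = -111311/1913 (d = -48 + 8*(-19487/15304) = -48 - 19487/1913 = -111311/1913 ≈ -58.187)
O = 2*I*sqrt(3171) (O = sqrt(-21966 + (3579 + 5703)) = sqrt(-21966 + 9282) = sqrt(-12684) = 2*I*sqrt(3171) ≈ 112.62*I)
O + d = 2*I*sqrt(3171) - 111311/1913 = -111311/1913 + 2*I*sqrt(3171)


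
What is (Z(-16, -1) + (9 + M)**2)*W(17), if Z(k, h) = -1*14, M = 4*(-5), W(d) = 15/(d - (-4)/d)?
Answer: 27285/293 ≈ 93.123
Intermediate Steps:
W(d) = 15/(d + 4/d)
M = -20
Z(k, h) = -14
(Z(-16, -1) + (9 + M)**2)*W(17) = (-14 + (9 - 20)**2)*(15*17/(4 + 17**2)) = (-14 + (-11)**2)*(15*17/(4 + 289)) = (-14 + 121)*(15*17/293) = 107*(15*17*(1/293)) = 107*(255/293) = 27285/293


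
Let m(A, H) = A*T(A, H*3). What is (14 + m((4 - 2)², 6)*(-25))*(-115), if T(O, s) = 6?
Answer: 67390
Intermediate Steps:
m(A, H) = 6*A (m(A, H) = A*6 = 6*A)
(14 + m((4 - 2)², 6)*(-25))*(-115) = (14 + (6*(4 - 2)²)*(-25))*(-115) = (14 + (6*2²)*(-25))*(-115) = (14 + (6*4)*(-25))*(-115) = (14 + 24*(-25))*(-115) = (14 - 600)*(-115) = -586*(-115) = 67390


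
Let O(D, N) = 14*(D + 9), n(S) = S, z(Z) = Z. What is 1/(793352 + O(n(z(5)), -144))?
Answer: 1/793548 ≈ 1.2602e-6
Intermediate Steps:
O(D, N) = 126 + 14*D (O(D, N) = 14*(9 + D) = 126 + 14*D)
1/(793352 + O(n(z(5)), -144)) = 1/(793352 + (126 + 14*5)) = 1/(793352 + (126 + 70)) = 1/(793352 + 196) = 1/793548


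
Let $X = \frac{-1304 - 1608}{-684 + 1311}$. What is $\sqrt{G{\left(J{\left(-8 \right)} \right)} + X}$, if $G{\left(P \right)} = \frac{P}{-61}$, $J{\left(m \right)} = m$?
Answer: $\frac{2 i \sqrt{1650511038}}{38247} \approx 2.1244 i$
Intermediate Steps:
$G{\left(P \right)} = - \frac{P}{61}$ ($G{\left(P \right)} = P \left(- \frac{1}{61}\right) = - \frac{P}{61}$)
$X = - \frac{2912}{627} \approx -4.6443$
$\sqrt{G{\left(J{\left(-8 \right)} \right)} + X} = \sqrt{\left(- \frac{1}{61}\right) \left(-8\right) - \frac{2912}{627}} = \sqrt{\frac{8}{61} - \frac{2912}{627}} = \sqrt{- \frac{172616}{38247}} = \frac{2 i \sqrt{1650511038}}{38247}$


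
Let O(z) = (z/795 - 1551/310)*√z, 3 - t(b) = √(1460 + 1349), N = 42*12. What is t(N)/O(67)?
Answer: 492900*√67/3248897 ≈ 1.2418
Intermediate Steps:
N = 504
t(b) = -50 (t(b) = 3 - √(1460 + 1349) = 3 - √2809 = 3 - 1*53 = 3 - 53 = -50)
O(z) = √z*(-1551/310 + z/795) (O(z) = (z*(1/795) - 1551*1/310)*√z = (z/795 - 1551/310)*√z = (-1551/310 + z/795)*√z = √z*(-1551/310 + z/795))
t(N)/O(67) = -50*49290*√67/(67*(-246609 + 62*67)) = -50*49290*√67/(67*(-246609 + 4154)) = -50*(-9858*√67/3248897) = -(-492900)*√67/3248897 = 492900*√67/3248897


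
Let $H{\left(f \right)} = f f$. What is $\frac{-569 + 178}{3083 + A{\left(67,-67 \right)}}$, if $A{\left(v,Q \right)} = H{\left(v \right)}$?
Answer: $- \frac{391}{7572} \approx -0.051638$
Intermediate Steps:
$H{\left(f \right)} = f^{2}$
$A{\left(v,Q \right)} = v^{2}$
$\frac{-569 + 178}{3083 + A{\left(67,-67 \right)}} = \frac{-569 + 178}{3083 + 67^{2}} = - \frac{391}{3083 + 4489} = - \frac{391}{7572}$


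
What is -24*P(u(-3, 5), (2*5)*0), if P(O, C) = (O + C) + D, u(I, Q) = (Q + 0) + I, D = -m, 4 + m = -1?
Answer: -168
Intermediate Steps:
m = -5 (m = -4 - 1 = -5)
D = 5 (D = -1*(-5) = 5)
u(I, Q) = I + Q (u(I, Q) = Q + I = I + Q)
P(O, C) = 5 + C + O (P(O, C) = (O + C) + 5 = (C + O) + 5 = 5 + C + O)
-24*P(u(-3, 5), (2*5)*0) = -24*(5 + (2*5)*0 + (-3 + 5)) = -24*(5 + 10*0 + 2) = -24*(5 + 0 + 2) = -24*7 = -168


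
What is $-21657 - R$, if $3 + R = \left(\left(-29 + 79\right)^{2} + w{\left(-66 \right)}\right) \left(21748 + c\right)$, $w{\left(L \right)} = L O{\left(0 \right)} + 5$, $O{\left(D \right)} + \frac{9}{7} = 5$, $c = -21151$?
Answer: $- \frac{9595521}{7} \approx -1.3708 \cdot 10^{6}$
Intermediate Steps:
$O{\left(D \right)} = \frac{26}{7}$ ($O{\left(D \right)} = - \frac{9}{7} + 5 = \frac{26}{7}$)
$w{\left(L \right)} = 5 + \frac{26 L}{7}$ ($w{\left(L \right)} = L \frac{26}{7} + 5 = \frac{26 L}{7} + 5 = 5 + \frac{26 L}{7}$)
$R = \frac{9443922}{7}$ ($R = -3 + \left(\left(-29 + 79\right)^{2} + \left(5 + \frac{26}{7} \left(-66\right)\right)\right) \left(21748 - 21151\right) = -3 + \left(50^{2} + \left(5 - \frac{1716}{7}\right)\right) 597 = -3 + \left(2500 - \frac{1681}{7}\right) 597 = -3 + \frac{15819}{7} \cdot 597 = -3 + \frac{9443943}{7} = \frac{9443922}{7} \approx 1.3491 \cdot 10^{6}$)
$-21657 - R = -21657 - \frac{9443922}{7} = - \frac{9595521}{7}$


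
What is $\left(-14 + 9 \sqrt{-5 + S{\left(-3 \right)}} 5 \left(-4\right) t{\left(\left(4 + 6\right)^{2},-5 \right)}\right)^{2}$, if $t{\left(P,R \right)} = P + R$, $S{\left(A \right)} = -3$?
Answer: $-2339279804 + 957600 i \sqrt{2} \approx -2.3393 \cdot 10^{9} + 1.3543 \cdot 10^{6} i$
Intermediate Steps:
$\left(-14 + 9 \sqrt{-5 + S{\left(-3 \right)}} 5 \left(-4\right) t{\left(\left(4 + 6\right)^{2},-5 \right)}\right)^{2} = \left(-14 + 9 \sqrt{-5 - 3} \cdot 5 \left(-4\right) \left(\left(4 + 6\right)^{2} - 5\right)\right)^{2} = \left(-14 + 9 \sqrt{-8} \left(-20\right) \left(10^{2} - 5\right)\right)^{2} = \left(-14 + 9 \cdot 2 i \sqrt{2} \left(-20\right) \left(100 - 5\right)\right)^{2} = \left(-14 + 9 - 40 i \sqrt{2} \cdot 95\right)^{2} = \left(-14 + 9 \left(- 3800 i \sqrt{2}\right)\right)^{2} = \left(-14 - 34200 i \sqrt{2}\right)^{2}$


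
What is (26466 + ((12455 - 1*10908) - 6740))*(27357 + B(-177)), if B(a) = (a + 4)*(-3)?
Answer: 593006148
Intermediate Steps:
B(a) = -12 - 3*a (B(a) = (4 + a)*(-3) = -12 - 3*a)
(26466 + ((12455 - 1*10908) - 6740))*(27357 + B(-177)) = (26466 + ((12455 - 1*10908) - 6740))*(27357 + (-12 - 3*(-177))) = (26466 + ((12455 - 10908) - 6740))*(27357 + (-12 + 531)) = (26466 + (1547 - 6740))*(27357 + 519) = (26466 - 5193)*27876 = 21273*27876 = 593006148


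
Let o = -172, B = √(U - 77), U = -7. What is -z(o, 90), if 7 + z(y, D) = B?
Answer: 7 - 2*I*√21 ≈ 7.0 - 9.1651*I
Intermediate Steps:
B = 2*I*√21 (B = √(-7 - 77) = √(-84) = 2*I*√21 ≈ 9.1651*I)
z(y, D) = -7 + 2*I*√21
-z(o, 90) = -(-7 + 2*I*√21) = 7 - 2*I*√21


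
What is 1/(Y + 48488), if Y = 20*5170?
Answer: 1/151888 ≈ 6.5838e-6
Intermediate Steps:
Y = 103400
1/(Y + 48488) = 1/(103400 + 48488) = 1/151888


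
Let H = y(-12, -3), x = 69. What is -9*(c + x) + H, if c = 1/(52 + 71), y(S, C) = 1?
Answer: -25423/41 ≈ -620.07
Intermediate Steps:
H = 1
c = 1/123 ≈ 0.0081301
-9*(c + x) + H = -9*(1/123 + 69) + 1 = -9*8488/123 + 1 = -25464/41 + 1 = -25423/41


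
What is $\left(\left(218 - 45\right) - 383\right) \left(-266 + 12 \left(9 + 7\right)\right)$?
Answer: $15540$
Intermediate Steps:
$\left(\left(218 - 45\right) - 383\right) \left(-266 + 12 \left(9 + 7\right)\right) = \left(173 - 383\right) \left(-266 + 12 \cdot 16\right) = - 210 \left(-266 + 192\right) = \left(-210\right) \left(-74\right) = 15540$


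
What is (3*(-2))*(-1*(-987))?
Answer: -5922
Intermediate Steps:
(3*(-2))*(-1*(-987)) = -6*987 = -5922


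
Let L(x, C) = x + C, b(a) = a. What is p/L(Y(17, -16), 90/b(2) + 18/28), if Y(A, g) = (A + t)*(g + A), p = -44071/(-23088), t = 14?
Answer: 308497/12386712 ≈ 0.024905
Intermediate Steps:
p = 44071/23088 (p = -44071*(-1/23088) = 44071/23088 ≈ 1.9088)
Y(A, g) = (14 + A)*(A + g) (Y(A, g) = (A + 14)*(g + A) = (14 + A)*(A + g))
L(x, C) = C + x
p/L(Y(17, -16), 90/b(2) + 18/28) = 44071/(23088*((90/2 + 18/28) + (17² + 14*17 + 14*(-16) + 17*(-16)))) = 44071/(23088*((90*(½) + 18*(1/28)) + (289 + 238 - 224 - 272))) = 44071/(23088*((45 + 9/14) + 31)) = 44071/(23088*(639/14 + 31)) = 44071/(23088*(1073/14)) = (44071/23088)*(14/1073) = 308497/12386712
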